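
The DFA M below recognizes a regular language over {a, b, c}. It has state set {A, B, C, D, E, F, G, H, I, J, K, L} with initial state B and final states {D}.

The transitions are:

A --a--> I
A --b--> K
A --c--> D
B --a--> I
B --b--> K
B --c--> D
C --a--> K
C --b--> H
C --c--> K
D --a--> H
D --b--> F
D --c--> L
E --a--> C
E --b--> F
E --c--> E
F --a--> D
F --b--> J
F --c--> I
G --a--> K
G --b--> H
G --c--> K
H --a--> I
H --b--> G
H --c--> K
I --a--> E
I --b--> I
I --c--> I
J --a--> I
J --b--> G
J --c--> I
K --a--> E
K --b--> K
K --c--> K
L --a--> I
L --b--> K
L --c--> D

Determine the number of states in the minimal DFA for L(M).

Reachable states from the start: {B,C,D,E,F,G,H,I,J,K,L}. Unreachable: {A} — drop them.
Start with accepting vs non-accepting: {D} | {B,C,E,F,G,H,I,J,K,L}.
Refine {B,C,E,F,G,H,I,J,K,L} on symbol a: members go to different blocks, giving {B,C,E,G,H,I,J,K,L} and {F}.
Refine {B,C,E,G,H,I,J,K,L} on symbol b: members go to different blocks, giving {B,C,G,H,I,J,K,L} and {E}.
On input a, block {B,C,G,H,I,J,K,L} splits into {B,C,G,H,J,L} and {I,K}.
Refine {B,C,G,H,J,L} on symbol b: members go to different blocks, giving {C,G,H,J} and {B,L}.
No further refinement is possible. Final partition (6 blocks): {D} | {C,G,H,J} | {F} | {E} | {I,K} | {B,L}.

6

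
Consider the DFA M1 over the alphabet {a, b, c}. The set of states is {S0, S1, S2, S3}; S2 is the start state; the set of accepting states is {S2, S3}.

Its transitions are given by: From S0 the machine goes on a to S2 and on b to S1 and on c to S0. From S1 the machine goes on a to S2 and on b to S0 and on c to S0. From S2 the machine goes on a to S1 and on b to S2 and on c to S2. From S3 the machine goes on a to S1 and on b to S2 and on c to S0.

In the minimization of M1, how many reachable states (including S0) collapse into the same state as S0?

First remove the unreachable states {S3}; 3 states remain.
Initial partition by acceptance: {S2} | {S0,S1}.
No further refinement is possible. Final partition (2 blocks): {S2} | {S0,S1}.
State S0 belongs to the block {S0,S1}, which has 2 states.

2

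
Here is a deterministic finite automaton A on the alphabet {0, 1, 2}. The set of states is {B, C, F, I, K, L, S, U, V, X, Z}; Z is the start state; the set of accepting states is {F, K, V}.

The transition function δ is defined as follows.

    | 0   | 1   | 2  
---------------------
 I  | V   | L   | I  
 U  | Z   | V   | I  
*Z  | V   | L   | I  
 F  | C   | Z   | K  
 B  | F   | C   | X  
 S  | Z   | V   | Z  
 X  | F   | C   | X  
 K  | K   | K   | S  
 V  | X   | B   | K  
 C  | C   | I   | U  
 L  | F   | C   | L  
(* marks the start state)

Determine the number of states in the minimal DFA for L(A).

Initial partition by acceptance: {F,K,V} | {B,C,I,L,S,U,X,Z}.
On input 0, block {F,K,V} splits into {F,V} and {K}.
On input 0, block {B,C,I,L,S,U,X,Z} splits into {B,I,L,X,Z} and {C,S,U}.
Refine {F,V} on symbol 0: members go to different blocks, giving {F} and {V}.
Refine {B,I,L,X,Z} on symbol 0: members go to different blocks, giving {B,L,X} and {I,Z}.
Refine {C,S,U} on symbol 0: members go to different blocks, giving {S,U} and {C}.
The partition is now stable with 7 blocks: {F} | {B,L,X} | {K} | {S,U} | {V} | {I,Z} | {C}.

7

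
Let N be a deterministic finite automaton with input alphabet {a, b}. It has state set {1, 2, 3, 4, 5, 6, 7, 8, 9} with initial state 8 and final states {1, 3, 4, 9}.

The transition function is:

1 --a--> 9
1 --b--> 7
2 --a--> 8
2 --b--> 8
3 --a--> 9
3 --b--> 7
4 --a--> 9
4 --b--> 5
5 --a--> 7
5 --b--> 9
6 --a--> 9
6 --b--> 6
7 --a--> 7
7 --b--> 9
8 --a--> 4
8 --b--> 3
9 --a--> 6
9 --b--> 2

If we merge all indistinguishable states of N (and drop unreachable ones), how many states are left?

First remove the unreachable states {1}; 8 states remain.
Initial partition by acceptance: {3,4,9} | {2,5,6,7,8}.
Split {3,4,9} by δ(·,a) → {3,4} and {9}.
Split {2,5,6,7,8} by δ(·,a) → {2,5,7} and {6} and {8}.
Split {2,5,7} by δ(·,a) → {5,7} and {2}.
Stable partition: {3,4} | {5,7} | {9} | {6} | {8} | {2} — 6 equivalence classes.

6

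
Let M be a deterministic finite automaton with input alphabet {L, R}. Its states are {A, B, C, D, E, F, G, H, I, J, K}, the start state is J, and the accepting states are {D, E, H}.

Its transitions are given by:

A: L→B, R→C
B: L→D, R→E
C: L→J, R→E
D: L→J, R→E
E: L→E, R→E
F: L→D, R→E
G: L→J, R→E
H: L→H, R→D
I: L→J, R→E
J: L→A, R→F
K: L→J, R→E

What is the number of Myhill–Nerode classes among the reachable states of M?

6

States {G,H,I,K} cannot be reached from the start state, so discard them.
P0 = {D,E} | {A,B,C,F,J}.
Refine {D,E} on symbol L: members go to different blocks, giving {D} and {E}.
On input L, block {A,B,C,F,J} splits into {A,C,J} and {B,F}.
Split {A,C,J} by δ(·,L) → {C,J} and {A}.
On input L, block {C,J} splits into {C} and {J}.
Stable partition: {D} | {C} | {E} | {B,F} | {A} | {J} — 6 equivalence classes.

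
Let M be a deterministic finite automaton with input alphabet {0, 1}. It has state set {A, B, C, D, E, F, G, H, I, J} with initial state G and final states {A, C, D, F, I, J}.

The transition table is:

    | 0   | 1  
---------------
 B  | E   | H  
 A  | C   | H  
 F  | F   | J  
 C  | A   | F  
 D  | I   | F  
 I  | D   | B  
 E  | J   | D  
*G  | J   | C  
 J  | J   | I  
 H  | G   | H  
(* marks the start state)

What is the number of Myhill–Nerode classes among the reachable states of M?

All states are reachable from the start state.
Initial partition by acceptance: {A,C,D,F,I,J} | {B,E,G,H}.
Split {A,C,D,F,I,J} by δ(·,1) → {C,D,F,J} and {A,I}.
Split {C,D,F,J} by δ(·,0) → {C,D} and {F,J}.
On input 0, block {B,E,G,H} splits into {B,H} and {E,G}.
Refine {F,J} on symbol 1: members go to different blocks, giving {F} and {J}.
Stable partition: {C,D} | {B,H} | {A,I} | {F} | {E,G} | {J} — 6 equivalence classes.

6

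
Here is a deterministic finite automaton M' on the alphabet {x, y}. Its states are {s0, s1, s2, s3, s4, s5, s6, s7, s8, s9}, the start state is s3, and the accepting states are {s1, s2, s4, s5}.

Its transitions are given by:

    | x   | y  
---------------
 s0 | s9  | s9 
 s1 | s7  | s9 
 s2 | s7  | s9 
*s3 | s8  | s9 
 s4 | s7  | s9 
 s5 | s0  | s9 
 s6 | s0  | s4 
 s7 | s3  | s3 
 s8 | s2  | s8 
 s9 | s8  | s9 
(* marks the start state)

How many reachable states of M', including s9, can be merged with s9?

Reachable states from the start: {s2,s3,s7,s8,s9}. Unreachable: {s0,s1,s4,s5,s6} — drop them.
Initial partition by acceptance: {s2} | {s3,s7,s8,s9}.
Split {s3,s7,s8,s9} by δ(·,x) → {s3,s7,s9} and {s8}.
Refine {s3,s7,s9} on symbol x: members go to different blocks, giving {s3,s9} and {s7}.
Stable partition: {s2} | {s3,s9} | {s8} | {s7} — 4 equivalence classes.
State s9 belongs to the block {s3,s9}, which has 2 states.

2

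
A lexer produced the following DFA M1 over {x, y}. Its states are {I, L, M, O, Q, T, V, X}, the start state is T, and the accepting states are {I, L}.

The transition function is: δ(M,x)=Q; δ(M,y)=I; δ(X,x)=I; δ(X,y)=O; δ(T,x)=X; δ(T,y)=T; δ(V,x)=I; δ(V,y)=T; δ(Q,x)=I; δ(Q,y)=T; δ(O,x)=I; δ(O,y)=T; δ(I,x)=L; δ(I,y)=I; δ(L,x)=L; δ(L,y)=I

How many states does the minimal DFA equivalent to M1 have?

4

First remove the unreachable states {M,Q,V}; 5 states remain.
P0 = {I,L} | {O,T,X}.
On input x, block {O,T,X} splits into {O,X} and {T}.
Split {O,X} by δ(·,y) → {O} and {X}.
The partition is now stable with 4 blocks: {I,L} | {O} | {T} | {X}.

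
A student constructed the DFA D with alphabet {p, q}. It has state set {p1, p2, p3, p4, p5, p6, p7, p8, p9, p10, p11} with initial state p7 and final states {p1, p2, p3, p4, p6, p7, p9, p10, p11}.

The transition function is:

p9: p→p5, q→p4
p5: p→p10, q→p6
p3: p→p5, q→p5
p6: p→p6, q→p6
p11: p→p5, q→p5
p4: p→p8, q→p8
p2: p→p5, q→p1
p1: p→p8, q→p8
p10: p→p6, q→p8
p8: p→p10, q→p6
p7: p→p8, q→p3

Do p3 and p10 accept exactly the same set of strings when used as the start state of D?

No

Reachable states from the start: {p3,p5,p6,p7,p8,p10}. Unreachable: {p1,p2,p4,p9,p11} — drop them.
P0 = {p3,p6,p7,p10} | {p5,p8}.
Split {p3,p6,p7,p10} by δ(·,p) → {p3,p7} and {p6,p10}.
Split {p3,p7} by δ(·,q) → {p3} and {p7}.
Refine {p6,p10} on symbol q: members go to different blocks, giving {p6} and {p10}.
Stable partition: {p3} | {p5,p8} | {p6} | {p7} | {p10} — 5 equivalence classes.
p3 and p10 end up in different blocks, so they are distinguishable. For instance, the string 'p' is accepted from only p10.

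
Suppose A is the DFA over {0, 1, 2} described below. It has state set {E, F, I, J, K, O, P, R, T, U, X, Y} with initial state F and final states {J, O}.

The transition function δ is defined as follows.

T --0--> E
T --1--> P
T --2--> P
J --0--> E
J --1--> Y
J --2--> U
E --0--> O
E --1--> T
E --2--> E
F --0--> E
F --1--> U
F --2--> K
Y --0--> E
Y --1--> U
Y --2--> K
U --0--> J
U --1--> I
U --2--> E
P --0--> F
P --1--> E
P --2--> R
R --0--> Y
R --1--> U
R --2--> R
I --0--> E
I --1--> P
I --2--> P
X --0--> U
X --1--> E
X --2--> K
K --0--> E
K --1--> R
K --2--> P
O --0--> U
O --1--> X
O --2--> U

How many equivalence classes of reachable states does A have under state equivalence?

5

All states are reachable from the start state.
Initial partition by acceptance: {J,O} | {E,F,I,K,P,R,T,U,X,Y}.
Refine {E,F,I,K,P,R,T,U,X,Y} on symbol 0: members go to different blocks, giving {F,I,K,P,R,T,X,Y} and {E,U}.
On input 0, block {F,I,K,P,R,T,X,Y} splits into {F,I,K,T,X,Y} and {P,R}.
On input 1, block {F,I,K,T,X,Y} splits into {F,X,Y} and {I,K,T}.
No further refinement is possible. Final partition (5 blocks): {J,O} | {F,X,Y} | {E,U} | {P,R} | {I,K,T}.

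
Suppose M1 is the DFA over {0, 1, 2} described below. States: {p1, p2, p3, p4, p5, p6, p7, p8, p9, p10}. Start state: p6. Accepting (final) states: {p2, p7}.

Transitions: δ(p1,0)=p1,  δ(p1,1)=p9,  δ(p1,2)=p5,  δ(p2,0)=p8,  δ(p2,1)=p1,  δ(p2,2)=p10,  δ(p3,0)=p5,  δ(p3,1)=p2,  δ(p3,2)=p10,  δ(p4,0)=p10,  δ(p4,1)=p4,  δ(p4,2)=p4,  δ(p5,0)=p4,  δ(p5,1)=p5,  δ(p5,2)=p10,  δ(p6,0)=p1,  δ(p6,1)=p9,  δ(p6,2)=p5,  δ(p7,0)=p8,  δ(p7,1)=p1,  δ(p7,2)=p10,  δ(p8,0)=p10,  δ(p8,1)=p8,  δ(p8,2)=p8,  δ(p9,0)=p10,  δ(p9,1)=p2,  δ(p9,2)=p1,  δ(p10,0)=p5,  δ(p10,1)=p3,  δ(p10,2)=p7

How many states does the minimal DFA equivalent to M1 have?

All states are reachable from the start state.
P0 = {p2,p7} | {p1,p3,p4,p5,p6,p8,p9,p10}.
On input 1, block {p1,p3,p4,p5,p6,p8,p9,p10} splits into {p1,p4,p5,p6,p8,p10} and {p3,p9}.
On input 1, block {p1,p4,p5,p6,p8,p10} splits into {p1,p6,p10} and {p4,p5,p8}.
Split {p1,p6,p10} by δ(·,0) → {p1,p6} and {p10}.
Split {p3,p9} by δ(·,0) → {p3} and {p9}.
Split {p4,p5,p8} by δ(·,0) → {p4,p8} and {p5}.
No further refinement is possible. Final partition (7 blocks): {p2,p7} | {p1,p6} | {p3} | {p4,p8} | {p10} | {p9} | {p5}.

7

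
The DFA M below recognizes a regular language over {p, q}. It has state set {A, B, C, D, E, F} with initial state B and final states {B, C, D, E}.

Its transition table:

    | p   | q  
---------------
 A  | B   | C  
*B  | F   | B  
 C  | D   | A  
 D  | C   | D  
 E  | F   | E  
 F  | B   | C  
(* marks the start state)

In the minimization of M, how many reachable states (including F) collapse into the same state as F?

2

Reachable states from the start: {A,B,C,D,F}. Unreachable: {E} — drop them.
Start with accepting vs non-accepting: {B,C,D} | {A,F}.
Refine {B,C,D} on symbol p: members go to different blocks, giving {C,D} and {B}.
Refine {C,D} on symbol q: members go to different blocks, giving {C} and {D}.
The partition is now stable with 4 blocks: {C} | {A,F} | {B} | {D}.
The equivalence class containing F is {A,F}, of size 2.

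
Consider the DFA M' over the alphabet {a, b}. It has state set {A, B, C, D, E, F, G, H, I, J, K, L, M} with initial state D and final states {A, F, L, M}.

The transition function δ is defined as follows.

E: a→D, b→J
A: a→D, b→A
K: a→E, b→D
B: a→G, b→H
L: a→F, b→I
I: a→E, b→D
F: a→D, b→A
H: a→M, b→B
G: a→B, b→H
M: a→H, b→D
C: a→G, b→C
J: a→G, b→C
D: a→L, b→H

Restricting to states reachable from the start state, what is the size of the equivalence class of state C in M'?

First remove the unreachable states {K}; 12 states remain.
Initial partition by acceptance: {A,F,L,M} | {B,C,D,E,G,H,I,J}.
On input a, block {A,F,L,M} splits into {A,F,M} and {L}.
Split {A,F,M} by δ(·,b) → {A,F} and {M}.
Refine {B,C,D,E,G,H,I,J} on symbol a: members go to different blocks, giving {B,C,E,G,I,J} and {D} and {H}.
On input a, block {B,C,E,G,I,J} splits into {B,C,G,I,J} and {E}.
Split {B,C,G,I,J} by δ(·,a) → {B,C,G,J} and {I}.
Split {B,C,G,J} by δ(·,b) → {B,G} and {C,J}.
The partition is now stable with 9 blocks: {A,F} | {B,G} | {L} | {M} | {D} | {H} | {E} | {I} | {C,J}.
State C belongs to the block {C,J}, which has 2 states.

2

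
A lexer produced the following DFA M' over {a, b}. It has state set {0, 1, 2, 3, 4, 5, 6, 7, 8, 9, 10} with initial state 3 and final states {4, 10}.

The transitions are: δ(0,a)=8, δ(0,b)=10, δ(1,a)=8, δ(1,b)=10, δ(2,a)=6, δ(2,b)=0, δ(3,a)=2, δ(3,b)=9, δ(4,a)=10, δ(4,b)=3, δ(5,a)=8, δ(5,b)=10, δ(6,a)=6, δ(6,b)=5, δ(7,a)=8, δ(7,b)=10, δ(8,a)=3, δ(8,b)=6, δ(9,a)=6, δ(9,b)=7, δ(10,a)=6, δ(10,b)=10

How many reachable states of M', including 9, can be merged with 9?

3

States {1,4} cannot be reached from the start state, so discard them.
P0 = {10} | {0,2,3,5,6,7,8,9}.
Split {0,2,3,5,6,7,8,9} by δ(·,b) → {2,3,6,8,9} and {0,5,7}.
Refine {2,3,6,8,9} on symbol b: members go to different blocks, giving {2,6,9} and {3,8}.
Split {3,8} by δ(·,a) → {3} and {8}.
No further refinement is possible. Final partition (5 blocks): {10} | {2,6,9} | {0,5,7} | {3} | {8}.
State 9 belongs to the block {2,6,9}, which has 3 states.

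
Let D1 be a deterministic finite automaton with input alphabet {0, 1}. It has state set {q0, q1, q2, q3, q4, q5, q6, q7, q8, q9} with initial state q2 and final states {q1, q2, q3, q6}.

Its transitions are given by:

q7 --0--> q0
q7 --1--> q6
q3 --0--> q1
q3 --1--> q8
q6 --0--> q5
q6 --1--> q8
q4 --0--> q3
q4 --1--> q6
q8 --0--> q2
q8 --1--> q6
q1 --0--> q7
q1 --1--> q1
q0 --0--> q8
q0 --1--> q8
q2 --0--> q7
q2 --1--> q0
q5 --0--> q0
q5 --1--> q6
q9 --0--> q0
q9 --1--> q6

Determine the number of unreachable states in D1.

4

No path from q2 leads to q1, q3, q4, q9; the other 6 states are all reachable.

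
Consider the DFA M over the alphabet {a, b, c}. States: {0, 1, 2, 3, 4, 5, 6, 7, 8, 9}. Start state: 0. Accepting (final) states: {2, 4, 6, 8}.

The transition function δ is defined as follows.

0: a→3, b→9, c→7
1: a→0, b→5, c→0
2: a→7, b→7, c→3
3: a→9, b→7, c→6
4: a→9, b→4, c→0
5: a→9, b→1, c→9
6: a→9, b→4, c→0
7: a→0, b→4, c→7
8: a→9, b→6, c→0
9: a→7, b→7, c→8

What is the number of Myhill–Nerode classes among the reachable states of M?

First remove the unreachable states {1,2,5}; 7 states remain.
Initial partition by acceptance: {4,6,8} | {0,3,7,9}.
Split {0,3,7,9} by δ(·,b) → {0,3,9} and {7}.
Split {0,3,9} by δ(·,a) → {0,3} and {9}.
On input a, block {0,3} splits into {0} and {3}.
No further refinement is possible. Final partition (5 blocks): {4,6,8} | {0} | {7} | {9} | {3}.

5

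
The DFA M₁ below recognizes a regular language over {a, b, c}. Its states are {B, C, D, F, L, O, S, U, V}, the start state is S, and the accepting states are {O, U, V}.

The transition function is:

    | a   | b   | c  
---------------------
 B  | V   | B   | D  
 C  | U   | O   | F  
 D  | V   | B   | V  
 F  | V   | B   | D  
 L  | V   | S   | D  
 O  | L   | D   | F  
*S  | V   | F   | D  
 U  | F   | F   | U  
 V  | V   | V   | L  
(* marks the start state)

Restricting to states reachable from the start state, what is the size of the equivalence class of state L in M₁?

4

States {C,O,U} cannot be reached from the start state, so discard them.
P0 = {V} | {B,D,F,L,S}.
On input c, block {B,D,F,L,S} splits into {B,F,L,S} and {D}.
Stable partition: {V} | {B,F,L,S} | {D} — 3 equivalence classes.
State L belongs to the block {B,F,L,S}, which has 4 states.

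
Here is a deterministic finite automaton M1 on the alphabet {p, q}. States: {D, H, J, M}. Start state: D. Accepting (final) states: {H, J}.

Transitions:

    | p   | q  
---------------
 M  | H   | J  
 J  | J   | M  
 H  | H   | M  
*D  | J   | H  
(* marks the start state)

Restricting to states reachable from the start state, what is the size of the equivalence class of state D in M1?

Start with accepting vs non-accepting: {H,J} | {D,M}.
Stable partition: {H,J} | {D,M} — 2 equivalence classes.
State D belongs to the block {D,M}, which has 2 states.

2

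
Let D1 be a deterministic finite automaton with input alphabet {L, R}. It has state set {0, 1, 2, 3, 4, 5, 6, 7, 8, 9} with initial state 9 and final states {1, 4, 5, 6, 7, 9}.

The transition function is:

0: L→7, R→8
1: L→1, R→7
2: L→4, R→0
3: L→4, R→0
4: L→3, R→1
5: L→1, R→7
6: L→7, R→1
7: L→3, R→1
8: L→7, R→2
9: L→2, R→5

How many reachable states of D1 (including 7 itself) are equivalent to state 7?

3

First remove the unreachable states {6}; 9 states remain.
P0 = {1,4,5,7,9} | {0,2,3,8}.
Refine {1,4,5,7,9} on symbol L: members go to different blocks, giving {4,7,9} and {1,5}.
No further refinement is possible. Final partition (3 blocks): {4,7,9} | {0,2,3,8} | {1,5}.
The equivalence class containing 7 is {4,7,9}, of size 3.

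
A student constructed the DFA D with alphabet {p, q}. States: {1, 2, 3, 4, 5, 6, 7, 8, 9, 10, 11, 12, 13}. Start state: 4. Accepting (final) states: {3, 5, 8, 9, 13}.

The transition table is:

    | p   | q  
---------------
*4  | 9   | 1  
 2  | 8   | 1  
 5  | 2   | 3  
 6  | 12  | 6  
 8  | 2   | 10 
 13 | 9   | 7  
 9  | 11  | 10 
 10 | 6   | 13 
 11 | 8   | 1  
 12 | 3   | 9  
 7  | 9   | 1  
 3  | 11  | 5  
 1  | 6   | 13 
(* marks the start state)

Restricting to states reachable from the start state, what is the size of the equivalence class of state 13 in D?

1

Every state is reachable, so we keep all 13.
P0 = {3,5,8,9,13} | {1,2,4,6,7,10,11,12}.
Split {3,5,8,9,13} by δ(·,p) → {3,5,8,9} and {13}.
Refine {3,5,8,9} on symbol q: members go to different blocks, giving {3,5} and {8,9}.
Split {1,2,4,6,7,10,11,12} by δ(·,p) → {2,4,7,11} and {1,6,10} and {12}.
Split {1,6,10} by δ(·,p) → {1,10} and {6}.
No further refinement is possible. Final partition (7 blocks): {3,5} | {2,4,7,11} | {13} | {8,9} | {1,10} | {12} | {6}.
The equivalence class containing 13 is {13}, of size 1.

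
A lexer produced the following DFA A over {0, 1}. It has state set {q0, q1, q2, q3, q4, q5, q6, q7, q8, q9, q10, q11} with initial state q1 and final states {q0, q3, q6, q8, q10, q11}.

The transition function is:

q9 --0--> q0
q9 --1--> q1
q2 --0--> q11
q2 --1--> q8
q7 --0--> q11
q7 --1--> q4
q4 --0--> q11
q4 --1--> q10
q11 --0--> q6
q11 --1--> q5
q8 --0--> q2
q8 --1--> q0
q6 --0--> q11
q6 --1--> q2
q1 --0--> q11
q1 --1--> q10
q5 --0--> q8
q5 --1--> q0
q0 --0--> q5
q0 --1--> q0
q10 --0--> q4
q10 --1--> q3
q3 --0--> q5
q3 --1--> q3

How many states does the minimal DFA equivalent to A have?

States {q7,q9} cannot be reached from the start state, so discard them.
Start with accepting vs non-accepting: {q0,q3,q6,q8,q10,q11} | {q1,q2,q4,q5}.
Refine {q0,q3,q6,q8,q10,q11} on symbol 0: members go to different blocks, giving {q0,q3,q8,q10} and {q6,q11}.
On input 0, block {q1,q2,q4,q5} splits into {q1,q2,q4} and {q5}.
Refine {q0,q3,q8,q10} on symbol 0: members go to different blocks, giving {q0,q3} and {q8,q10}.
Refine {q6,q11} on symbol 1: members go to different blocks, giving {q6} and {q11}.
Stable partition: {q0,q3} | {q1,q2,q4} | {q6} | {q5} | {q8,q10} | {q11} — 6 equivalence classes.

6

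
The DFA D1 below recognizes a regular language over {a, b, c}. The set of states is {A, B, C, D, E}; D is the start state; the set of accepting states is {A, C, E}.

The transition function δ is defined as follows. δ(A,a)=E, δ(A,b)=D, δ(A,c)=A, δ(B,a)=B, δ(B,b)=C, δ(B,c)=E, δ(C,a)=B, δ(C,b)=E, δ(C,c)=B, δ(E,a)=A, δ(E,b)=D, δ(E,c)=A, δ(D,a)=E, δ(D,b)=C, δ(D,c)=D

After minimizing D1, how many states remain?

Every state is reachable, so we keep all 5.
Initial partition by acceptance: {A,C,E} | {B,D}.
Split {A,C,E} by δ(·,a) → {A,E} and {C}.
On input a, block {B,D} splits into {B} and {D}.
Stable partition: {A,E} | {B} | {C} | {D} — 4 equivalence classes.

4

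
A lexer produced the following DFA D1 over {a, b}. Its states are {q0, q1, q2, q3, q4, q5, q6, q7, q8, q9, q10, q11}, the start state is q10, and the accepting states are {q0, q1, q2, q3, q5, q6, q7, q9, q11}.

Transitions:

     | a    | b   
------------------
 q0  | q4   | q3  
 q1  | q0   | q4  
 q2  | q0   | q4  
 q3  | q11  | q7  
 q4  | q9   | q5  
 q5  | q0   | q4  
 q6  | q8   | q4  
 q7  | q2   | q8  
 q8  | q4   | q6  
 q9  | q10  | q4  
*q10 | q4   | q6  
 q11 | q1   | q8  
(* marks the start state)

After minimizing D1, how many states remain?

P0 = {q0,q1,q2,q3,q5,q6,q7,q9,q11} | {q4,q8,q10}.
Split {q0,q1,q2,q3,q5,q6,q7,q9,q11} by δ(·,a) → {q1,q2,q3,q5,q7,q11} and {q0,q6,q9}.
Refine {q1,q2,q3,q5,q7,q11} on symbol a: members go to different blocks, giving {q1,q2,q5} and {q3,q7,q11}.
Split {q4,q8,q10} by δ(·,a) → {q8,q10} and {q4}.
On input a, block {q0,q6,q9} splits into {q6,q9} and {q0}.
On input a, block {q3,q7,q11} splits into {q7,q11} and {q3}.
The partition is now stable with 7 blocks: {q1,q2,q5} | {q8,q10} | {q6,q9} | {q7,q11} | {q4} | {q0} | {q3}.

7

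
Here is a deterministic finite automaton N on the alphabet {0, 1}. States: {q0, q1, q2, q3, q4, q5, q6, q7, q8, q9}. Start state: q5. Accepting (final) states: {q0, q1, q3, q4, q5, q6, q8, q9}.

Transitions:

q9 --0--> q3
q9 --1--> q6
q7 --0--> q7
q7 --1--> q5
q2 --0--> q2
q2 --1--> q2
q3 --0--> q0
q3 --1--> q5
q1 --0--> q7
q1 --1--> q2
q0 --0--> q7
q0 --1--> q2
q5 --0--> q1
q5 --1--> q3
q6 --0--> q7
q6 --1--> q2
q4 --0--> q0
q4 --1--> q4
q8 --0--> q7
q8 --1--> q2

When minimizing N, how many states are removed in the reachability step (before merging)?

BFS from q5 reaches {q0, q1, q2, q3, q5, q7}; the 4 state(s) q4, q6, q8, q9 are never visited.

4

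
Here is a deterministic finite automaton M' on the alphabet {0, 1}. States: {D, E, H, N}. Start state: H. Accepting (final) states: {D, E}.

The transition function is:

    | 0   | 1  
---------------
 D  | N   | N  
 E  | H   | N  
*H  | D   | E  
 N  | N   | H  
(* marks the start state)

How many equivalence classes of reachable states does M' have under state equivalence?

P0 = {D,E} | {H,N}.
Split {H,N} by δ(·,0) → {H} and {N}.
Split {D,E} by δ(·,0) → {D} and {E}.
No further refinement is possible. Final partition (4 blocks): {D} | {H} | {N} | {E}.

4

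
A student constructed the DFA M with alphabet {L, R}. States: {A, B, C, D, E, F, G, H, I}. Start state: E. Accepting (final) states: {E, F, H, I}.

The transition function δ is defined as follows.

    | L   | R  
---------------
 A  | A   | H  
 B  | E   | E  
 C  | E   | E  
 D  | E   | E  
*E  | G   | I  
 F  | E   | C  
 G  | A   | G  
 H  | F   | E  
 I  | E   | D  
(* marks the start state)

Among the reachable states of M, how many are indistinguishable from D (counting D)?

Reachable states from the start: {A,C,D,E,F,G,H,I}. Unreachable: {B} — drop them.
P0 = {E,F,H,I} | {A,C,D,G}.
Refine {E,F,H,I} on symbol L: members go to different blocks, giving {F,H,I} and {E}.
On input L, block {F,H,I} splits into {F,I} and {H}.
Split {A,C,D,G} by δ(·,L) → {A,G} and {C,D}.
Refine {A,G} on symbol R: members go to different blocks, giving {A} and {G}.
The partition is now stable with 6 blocks: {F,I} | {A} | {E} | {H} | {C,D} | {G}.
The equivalence class containing D is {C,D}, of size 2.

2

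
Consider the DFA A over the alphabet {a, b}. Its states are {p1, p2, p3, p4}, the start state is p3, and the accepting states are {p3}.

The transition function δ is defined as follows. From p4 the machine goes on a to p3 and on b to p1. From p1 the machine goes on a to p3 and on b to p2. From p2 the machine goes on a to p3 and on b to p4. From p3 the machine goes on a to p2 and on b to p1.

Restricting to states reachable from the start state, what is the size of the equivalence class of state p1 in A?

All states are reachable from the start state.
P0 = {p3} | {p1,p2,p4}.
The partition is now stable with 2 blocks: {p3} | {p1,p2,p4}.
State p1 belongs to the block {p1,p2,p4}, which has 3 states.

3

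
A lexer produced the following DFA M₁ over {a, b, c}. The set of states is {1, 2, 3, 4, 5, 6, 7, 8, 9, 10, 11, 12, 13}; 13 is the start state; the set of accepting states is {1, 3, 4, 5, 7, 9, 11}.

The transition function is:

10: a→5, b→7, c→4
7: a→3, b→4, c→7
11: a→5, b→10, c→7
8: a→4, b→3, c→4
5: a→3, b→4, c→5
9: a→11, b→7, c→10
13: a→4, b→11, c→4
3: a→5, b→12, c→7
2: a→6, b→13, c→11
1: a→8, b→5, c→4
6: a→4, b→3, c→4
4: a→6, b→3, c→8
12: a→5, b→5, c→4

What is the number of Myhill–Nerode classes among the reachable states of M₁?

5

First remove the unreachable states {1,2,9}; 10 states remain.
P0 = {3,4,5,7,11} | {6,8,10,12,13}.
Split {3,4,5,7,11} by δ(·,a) → {3,5,7,11} and {4}.
Refine {3,5,7,11} on symbol b: members go to different blocks, giving {3,11} and {5,7}.
Refine {6,8,10,12,13} on symbol a: members go to different blocks, giving {6,8,13} and {10,12}.
The partition is now stable with 5 blocks: {3,11} | {6,8,13} | {4} | {5,7} | {10,12}.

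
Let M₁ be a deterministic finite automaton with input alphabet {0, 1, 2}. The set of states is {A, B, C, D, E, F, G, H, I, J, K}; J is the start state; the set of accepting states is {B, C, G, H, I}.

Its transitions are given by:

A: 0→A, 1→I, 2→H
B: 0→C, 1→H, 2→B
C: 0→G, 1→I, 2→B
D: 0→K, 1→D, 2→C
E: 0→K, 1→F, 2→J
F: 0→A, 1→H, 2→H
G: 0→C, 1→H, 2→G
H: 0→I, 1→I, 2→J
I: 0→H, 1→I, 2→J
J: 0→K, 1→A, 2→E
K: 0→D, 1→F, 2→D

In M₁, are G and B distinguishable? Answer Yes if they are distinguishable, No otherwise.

Every state is reachable, so we keep all 11.
P0 = {B,C,G,H,I} | {A,D,E,F,J,K}.
On input 2, block {B,C,G,H,I} splits into {B,C,G} and {H,I}.
Split {A,D,E,F,J,K} by δ(·,1) → {D,E,J,K} and {A,F}.
Refine {D,E,J,K} on symbol 1: members go to different blocks, giving {E,J,K} and {D}.
Split {E,J,K} by δ(·,0) → {E,J} and {K}.
Stable partition: {B,C,G} | {E,J} | {H,I} | {A,F} | {D} | {K} — 6 equivalence classes.
G and B lie in the same block of the stable partition, so they are equivalent — no string distinguishes them.

No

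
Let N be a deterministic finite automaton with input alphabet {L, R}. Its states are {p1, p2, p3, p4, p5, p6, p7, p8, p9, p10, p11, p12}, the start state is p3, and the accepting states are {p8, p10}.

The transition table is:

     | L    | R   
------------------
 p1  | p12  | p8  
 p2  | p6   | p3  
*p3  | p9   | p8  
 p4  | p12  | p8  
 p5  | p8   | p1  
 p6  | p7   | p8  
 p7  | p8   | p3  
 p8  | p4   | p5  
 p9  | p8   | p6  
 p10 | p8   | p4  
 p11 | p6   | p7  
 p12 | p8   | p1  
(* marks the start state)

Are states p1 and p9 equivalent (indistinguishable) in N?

No

States {p2,p10,p11} cannot be reached from the start state, so discard them.
P0 = {p8} | {p1,p3,p4,p5,p6,p7,p9,p12}.
Split {p1,p3,p4,p5,p6,p7,p9,p12} by δ(·,L) → {p1,p3,p4,p6} and {p5,p7,p9,p12}.
Stable partition: {p8} | {p1,p3,p4,p6} | {p5,p7,p9,p12} — 3 equivalence classes.
p1 and p9 end up in different blocks, so they are distinguishable. For instance, the string 'L' is accepted from only p9.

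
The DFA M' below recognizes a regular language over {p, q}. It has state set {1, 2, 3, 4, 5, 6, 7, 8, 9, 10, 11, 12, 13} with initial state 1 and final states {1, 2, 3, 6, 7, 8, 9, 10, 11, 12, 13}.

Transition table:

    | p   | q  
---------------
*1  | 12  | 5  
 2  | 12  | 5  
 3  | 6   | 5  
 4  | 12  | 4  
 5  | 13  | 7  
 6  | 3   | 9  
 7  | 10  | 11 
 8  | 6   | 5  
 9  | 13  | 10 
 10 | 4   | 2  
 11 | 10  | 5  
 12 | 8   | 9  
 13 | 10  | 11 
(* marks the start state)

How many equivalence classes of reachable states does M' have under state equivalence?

8

All states are reachable from the start state.
Initial partition by acceptance: {1,2,3,6,7,8,9,10,11,12,13} | {4,5}.
Refine {1,2,3,6,7,8,9,10,11,12,13} on symbol p: members go to different blocks, giving {1,2,3,6,7,8,9,11,12,13} and {10}.
On input p, block {1,2,3,6,7,8,9,11,12,13} splits into {1,2,3,6,8,9,12} and {7,11,13}.
Split {1,2,3,6,8,9,12} by δ(·,p) → {1,2,3,6,8,12} and {9}.
Split {1,2,3,6,8,12} by δ(·,q) → {1,2,3,8} and {6,12}.
Refine {4,5} on symbol p: members go to different blocks, giving {4} and {5}.
Split {7,11,13} by δ(·,q) → {7,13} and {11}.
No further refinement is possible. Final partition (8 blocks): {1,2,3,8} | {4} | {10} | {7,13} | {9} | {6,12} | {5} | {11}.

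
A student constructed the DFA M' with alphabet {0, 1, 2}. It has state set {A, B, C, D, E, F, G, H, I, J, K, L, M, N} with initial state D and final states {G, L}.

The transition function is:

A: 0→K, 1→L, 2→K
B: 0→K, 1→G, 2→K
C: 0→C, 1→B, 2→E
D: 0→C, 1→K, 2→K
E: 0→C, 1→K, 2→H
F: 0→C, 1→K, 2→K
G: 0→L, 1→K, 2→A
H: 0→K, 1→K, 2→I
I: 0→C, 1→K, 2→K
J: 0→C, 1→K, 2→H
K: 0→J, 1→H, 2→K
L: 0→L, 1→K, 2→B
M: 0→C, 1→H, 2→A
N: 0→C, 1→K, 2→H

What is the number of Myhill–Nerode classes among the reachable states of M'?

7

First remove the unreachable states {F,M,N}; 11 states remain.
Initial partition by acceptance: {G,L} | {A,B,C,D,E,H,I,J,K}.
Split {A,B,C,D,E,H,I,J,K} by δ(·,1) → {C,D,E,H,I,J,K} and {A,B}.
Refine {C,D,E,H,I,J,K} on symbol 1: members go to different blocks, giving {D,E,H,I,J,K} and {C}.
On input 0, block {D,E,H,I,J,K} splits into {D,E,I,J} and {H,K}.
Refine {H,K} on symbol 0: members go to different blocks, giving {H} and {K}.
Split {D,E,I,J} by δ(·,2) → {D,I} and {E,J}.
Stable partition: {G,L} | {D,I} | {A,B} | {C} | {H} | {K} | {E,J} — 7 equivalence classes.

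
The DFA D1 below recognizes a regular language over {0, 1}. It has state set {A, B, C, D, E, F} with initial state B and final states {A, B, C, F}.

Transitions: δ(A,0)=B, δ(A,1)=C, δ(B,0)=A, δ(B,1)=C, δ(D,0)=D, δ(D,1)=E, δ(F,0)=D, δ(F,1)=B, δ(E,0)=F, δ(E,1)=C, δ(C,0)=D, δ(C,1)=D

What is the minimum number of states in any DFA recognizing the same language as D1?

5

All states are reachable from the start state.
Start with accepting vs non-accepting: {A,B,C,F} | {D,E}.
On input 0, block {A,B,C,F} splits into {A,B} and {C,F}.
Refine {D,E} on symbol 0: members go to different blocks, giving {D} and {E}.
On input 1, block {C,F} splits into {C} and {F}.
The partition is now stable with 5 blocks: {A,B} | {D} | {C} | {E} | {F}.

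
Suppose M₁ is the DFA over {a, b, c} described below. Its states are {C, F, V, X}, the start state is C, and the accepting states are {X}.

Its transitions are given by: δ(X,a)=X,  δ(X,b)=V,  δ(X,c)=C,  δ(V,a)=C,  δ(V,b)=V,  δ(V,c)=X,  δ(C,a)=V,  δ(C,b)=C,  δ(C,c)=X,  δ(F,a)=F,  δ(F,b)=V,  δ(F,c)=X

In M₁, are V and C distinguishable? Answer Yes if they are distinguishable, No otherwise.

No

First remove the unreachable states {F}; 3 states remain.
Initial partition by acceptance: {X} | {C,V}.
The partition is now stable with 2 blocks: {X} | {C,V}.
V and C lie in the same block of the stable partition, so they are equivalent — no string distinguishes them.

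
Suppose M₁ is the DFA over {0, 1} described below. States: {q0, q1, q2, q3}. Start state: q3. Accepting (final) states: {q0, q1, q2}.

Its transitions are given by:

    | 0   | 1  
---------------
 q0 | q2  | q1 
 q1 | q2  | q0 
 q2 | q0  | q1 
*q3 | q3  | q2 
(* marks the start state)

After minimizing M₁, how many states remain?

Initial partition by acceptance: {q0,q1,q2} | {q3}.
Stable partition: {q0,q1,q2} | {q3} — 2 equivalence classes.

2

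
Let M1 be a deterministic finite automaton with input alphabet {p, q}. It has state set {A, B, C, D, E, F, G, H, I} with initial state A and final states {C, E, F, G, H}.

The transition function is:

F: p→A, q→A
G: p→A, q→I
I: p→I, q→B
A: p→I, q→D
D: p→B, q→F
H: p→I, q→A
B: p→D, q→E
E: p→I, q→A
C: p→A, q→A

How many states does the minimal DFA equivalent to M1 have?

3

Reachable states from the start: {A,B,D,E,F,I}. Unreachable: {C,G,H} — drop them.
Initial partition by acceptance: {E,F} | {A,B,D,I}.
On input q, block {A,B,D,I} splits into {A,I} and {B,D}.
Stable partition: {E,F} | {A,I} | {B,D} — 3 equivalence classes.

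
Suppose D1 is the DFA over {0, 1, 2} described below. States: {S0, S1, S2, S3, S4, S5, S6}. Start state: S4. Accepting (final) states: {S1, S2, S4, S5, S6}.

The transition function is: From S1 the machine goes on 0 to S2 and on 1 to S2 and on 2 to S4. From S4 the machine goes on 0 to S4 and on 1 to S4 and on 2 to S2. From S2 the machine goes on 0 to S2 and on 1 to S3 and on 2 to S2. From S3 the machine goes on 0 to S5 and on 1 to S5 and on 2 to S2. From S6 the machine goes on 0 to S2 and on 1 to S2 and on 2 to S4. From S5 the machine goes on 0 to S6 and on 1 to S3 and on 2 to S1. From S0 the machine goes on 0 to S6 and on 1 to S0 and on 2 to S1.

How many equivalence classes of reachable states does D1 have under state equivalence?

5

First remove the unreachable states {S0}; 6 states remain.
Start with accepting vs non-accepting: {S1,S2,S4,S5,S6} | {S3}.
On input 1, block {S1,S2,S4,S5,S6} splits into {S1,S4,S6} and {S2,S5}.
On input 0, block {S1,S4,S6} splits into {S1,S6} and {S4}.
Refine {S2,S5} on symbol 0: members go to different blocks, giving {S2} and {S5}.
The partition is now stable with 5 blocks: {S1,S6} | {S3} | {S2} | {S4} | {S5}.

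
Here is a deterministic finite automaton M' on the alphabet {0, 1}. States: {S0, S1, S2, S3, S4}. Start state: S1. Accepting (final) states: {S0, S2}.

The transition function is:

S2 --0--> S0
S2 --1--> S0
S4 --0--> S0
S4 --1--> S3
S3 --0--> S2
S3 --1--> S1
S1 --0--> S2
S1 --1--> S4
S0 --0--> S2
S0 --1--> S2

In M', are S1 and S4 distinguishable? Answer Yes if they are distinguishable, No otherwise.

Every state is reachable, so we keep all 5.
Start with accepting vs non-accepting: {S0,S2} | {S1,S3,S4}.
The partition is now stable with 2 blocks: {S0,S2} | {S1,S3,S4}.
S1 and S4 lie in the same block of the stable partition, so they are equivalent — no string distinguishes them.

No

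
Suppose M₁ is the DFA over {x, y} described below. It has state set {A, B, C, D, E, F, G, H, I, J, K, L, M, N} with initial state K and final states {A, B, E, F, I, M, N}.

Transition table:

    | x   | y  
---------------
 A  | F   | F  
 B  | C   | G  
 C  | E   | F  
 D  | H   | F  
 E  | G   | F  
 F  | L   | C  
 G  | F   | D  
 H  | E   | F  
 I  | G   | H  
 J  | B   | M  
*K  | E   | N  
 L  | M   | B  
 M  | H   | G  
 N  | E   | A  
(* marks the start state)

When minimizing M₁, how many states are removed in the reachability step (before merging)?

BFS from K reaches {A, B, C, D, E, F, G, H, K, L, M, N}; the 2 state(s) I, J are never visited.

2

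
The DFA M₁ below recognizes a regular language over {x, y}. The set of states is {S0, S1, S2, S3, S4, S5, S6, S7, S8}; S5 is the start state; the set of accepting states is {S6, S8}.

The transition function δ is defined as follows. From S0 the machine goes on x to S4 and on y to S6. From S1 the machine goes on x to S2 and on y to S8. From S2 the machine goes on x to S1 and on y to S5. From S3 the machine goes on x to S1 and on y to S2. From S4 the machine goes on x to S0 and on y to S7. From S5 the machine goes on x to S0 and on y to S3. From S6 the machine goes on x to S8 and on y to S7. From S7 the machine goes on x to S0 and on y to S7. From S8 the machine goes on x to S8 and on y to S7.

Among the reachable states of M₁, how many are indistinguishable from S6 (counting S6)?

Start with accepting vs non-accepting: {S6,S8} | {S0,S1,S2,S3,S4,S5,S7}.
On input y, block {S0,S1,S2,S3,S4,S5,S7} splits into {S2,S3,S4,S5,S7} and {S0,S1}.
Stable partition: {S6,S8} | {S2,S3,S4,S5,S7} | {S0,S1} — 3 equivalence classes.
State S6 belongs to the block {S6,S8}, which has 2 states.

2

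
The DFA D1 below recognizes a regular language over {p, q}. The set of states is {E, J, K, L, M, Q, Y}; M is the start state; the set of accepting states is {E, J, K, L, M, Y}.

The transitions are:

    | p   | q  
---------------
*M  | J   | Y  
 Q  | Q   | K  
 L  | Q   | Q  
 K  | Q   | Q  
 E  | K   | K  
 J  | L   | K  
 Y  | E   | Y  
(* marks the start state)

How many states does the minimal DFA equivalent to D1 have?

4

P0 = {E,J,K,L,M,Y} | {Q}.
Refine {E,J,K,L,M,Y} on symbol p: members go to different blocks, giving {E,J,M,Y} and {K,L}.
Split {E,J,M,Y} by δ(·,p) → {M,Y} and {E,J}.
The partition is now stable with 4 blocks: {M,Y} | {Q} | {K,L} | {E,J}.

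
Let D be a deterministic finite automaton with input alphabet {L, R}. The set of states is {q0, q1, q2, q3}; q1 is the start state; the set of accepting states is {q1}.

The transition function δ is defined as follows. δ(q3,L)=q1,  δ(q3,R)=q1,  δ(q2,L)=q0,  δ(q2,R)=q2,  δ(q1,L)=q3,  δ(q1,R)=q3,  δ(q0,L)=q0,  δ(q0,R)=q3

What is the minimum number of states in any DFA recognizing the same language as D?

First remove the unreachable states {q0,q2}; 2 states remain.
Initial partition by acceptance: {q1} | {q3}.
Stable partition: {q1} | {q3} — 2 equivalence classes.

2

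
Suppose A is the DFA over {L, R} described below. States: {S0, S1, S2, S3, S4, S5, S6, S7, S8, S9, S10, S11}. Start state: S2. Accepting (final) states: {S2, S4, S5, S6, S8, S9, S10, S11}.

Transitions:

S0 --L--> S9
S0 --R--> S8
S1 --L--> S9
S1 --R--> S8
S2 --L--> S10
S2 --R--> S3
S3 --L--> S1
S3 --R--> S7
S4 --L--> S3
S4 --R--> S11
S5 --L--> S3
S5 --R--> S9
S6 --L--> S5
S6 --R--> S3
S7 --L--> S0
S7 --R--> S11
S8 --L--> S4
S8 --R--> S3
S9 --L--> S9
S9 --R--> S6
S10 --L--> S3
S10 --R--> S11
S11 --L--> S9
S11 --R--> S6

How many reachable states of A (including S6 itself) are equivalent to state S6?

Every state is reachable, so we keep all 12.
Start with accepting vs non-accepting: {S2,S4,S5,S6,S8,S9,S10,S11} | {S0,S1,S3,S7}.
On input L, block {S2,S4,S5,S6,S8,S9,S10,S11} splits into {S2,S6,S8,S9,S11} and {S4,S5,S10}.
Refine {S2,S6,S8,S9,S11} on symbol L: members go to different blocks, giving {S2,S6,S8} and {S9,S11}.
Refine {S0,S1,S3,S7} on symbol L: members go to different blocks, giving {S0,S1} and {S3,S7}.
On input R, block {S3,S7} splits into {S3} and {S7}.
No further refinement is possible. Final partition (6 blocks): {S2,S6,S8} | {S0,S1} | {S4,S5,S10} | {S9,S11} | {S3} | {S7}.
State S6 belongs to the block {S2,S6,S8}, which has 3 states.

3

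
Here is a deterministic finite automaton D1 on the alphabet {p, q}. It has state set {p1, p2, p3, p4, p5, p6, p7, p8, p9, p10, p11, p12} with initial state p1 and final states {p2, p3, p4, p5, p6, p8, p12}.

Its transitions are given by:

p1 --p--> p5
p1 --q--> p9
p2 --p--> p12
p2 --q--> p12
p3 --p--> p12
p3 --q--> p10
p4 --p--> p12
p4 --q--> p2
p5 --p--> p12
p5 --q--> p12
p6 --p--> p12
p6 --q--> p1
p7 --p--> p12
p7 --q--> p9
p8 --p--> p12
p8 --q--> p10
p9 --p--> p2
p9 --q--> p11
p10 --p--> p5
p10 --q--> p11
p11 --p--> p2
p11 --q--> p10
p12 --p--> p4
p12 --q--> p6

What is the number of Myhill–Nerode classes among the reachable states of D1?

First remove the unreachable states {p3,p7,p8}; 9 states remain.
Initial partition by acceptance: {p2,p4,p5,p6,p12} | {p1,p9,p10,p11}.
Refine {p2,p4,p5,p6,p12} on symbol q: members go to different blocks, giving {p2,p4,p5,p12} and {p6}.
On input q, block {p2,p4,p5,p12} splits into {p2,p4,p5} and {p12}.
Split {p2,p4,p5} by δ(·,q) → {p2,p5} and {p4}.
The partition is now stable with 5 blocks: {p2,p5} | {p1,p9,p10,p11} | {p6} | {p12} | {p4}.

5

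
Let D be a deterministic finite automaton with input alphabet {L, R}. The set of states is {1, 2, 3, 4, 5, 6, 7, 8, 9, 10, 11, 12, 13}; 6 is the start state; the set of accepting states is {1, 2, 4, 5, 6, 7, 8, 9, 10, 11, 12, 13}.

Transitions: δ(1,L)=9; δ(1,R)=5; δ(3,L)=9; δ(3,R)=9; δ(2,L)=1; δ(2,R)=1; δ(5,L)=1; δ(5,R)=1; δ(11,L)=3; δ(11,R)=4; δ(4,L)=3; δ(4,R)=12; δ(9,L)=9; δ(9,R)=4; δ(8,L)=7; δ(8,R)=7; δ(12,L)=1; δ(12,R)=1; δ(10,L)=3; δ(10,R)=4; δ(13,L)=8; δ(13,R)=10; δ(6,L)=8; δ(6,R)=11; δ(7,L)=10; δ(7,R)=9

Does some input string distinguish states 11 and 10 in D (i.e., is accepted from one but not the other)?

Reachable states from the start: {1,3,4,5,6,7,8,9,10,11,12}. Unreachable: {2,13} — drop them.
Start with accepting vs non-accepting: {1,4,5,6,7,8,9,10,11,12} | {3}.
Split {1,4,5,6,7,8,9,10,11,12} by δ(·,L) → {1,5,6,7,8,9,12} and {4,10,11}.
On input L, block {1,5,6,7,8,9,12} splits into {1,5,6,8,9,12} and {7}.
Split {1,5,6,8,9,12} by δ(·,L) → {1,5,6,9,12} and {8}.
On input L, block {1,5,6,9,12} splits into {1,5,9,12} and {6}.
Split {1,5,9,12} by δ(·,R) → {1,5,12} and {9}.
On input L, block {1,5,12} splits into {5,12} and {1}.
Split {4,10,11} by δ(·,R) → {10,11} and {4}.
The partition is now stable with 9 blocks: {5,12} | {3} | {10,11} | {7} | {8} | {6} | {9} | {1} | {4}.
11 and 10 lie in the same block of the stable partition, so they are equivalent — no string distinguishes them.

No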